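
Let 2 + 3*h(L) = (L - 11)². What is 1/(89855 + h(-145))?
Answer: 3/293899 ≈ 1.0208e-5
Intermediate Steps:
h(L) = -⅔ + (-11 + L)²/3 (h(L) = -⅔ + (L - 11)²/3 = -⅔ + (-11 + L)²/3)
1/(89855 + h(-145)) = 1/(89855 + (-⅔ + (-11 - 145)²/3)) = 1/(89855 + (-⅔ + (⅓)*(-156)²)) = 1/(89855 + (-⅔ + (⅓)*24336)) = 1/(89855 + (-⅔ + 8112)) = 1/(89855 + 24334/3) = 1/(293899/3) = 3/293899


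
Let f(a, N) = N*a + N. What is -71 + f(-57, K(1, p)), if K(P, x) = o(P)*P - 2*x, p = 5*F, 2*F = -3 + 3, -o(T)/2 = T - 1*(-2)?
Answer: 265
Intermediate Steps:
o(T) = -4 - 2*T (o(T) = -2*(T - 1*(-2)) = -2*(T + 2) = -2*(2 + T) = -4 - 2*T)
F = 0 (F = (-3 + 3)/2 = (½)*0 = 0)
p = 0 (p = 5*0 = 0)
K(P, x) = -2*x + P*(-4 - 2*P) (K(P, x) = (-4 - 2*P)*P - 2*x = P*(-4 - 2*P) - 2*x = -2*x + P*(-4 - 2*P))
f(a, N) = N + N*a
-71 + f(-57, K(1, p)) = -71 + (-2*0 - 2*1*(2 + 1))*(1 - 57) = -71 + (0 - 2*1*3)*(-56) = -71 + (0 - 6)*(-56) = -71 - 6*(-56) = -71 + 336 = 265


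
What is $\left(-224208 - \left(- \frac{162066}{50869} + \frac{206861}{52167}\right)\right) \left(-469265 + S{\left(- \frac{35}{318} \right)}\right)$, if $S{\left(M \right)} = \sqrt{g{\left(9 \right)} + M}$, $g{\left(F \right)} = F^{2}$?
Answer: $\frac{279202845755024143315}{2653683123} - \frac{594979053956771 \sqrt{8179914}}{843871233114} \approx 1.0521 \cdot 10^{11}$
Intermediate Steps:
$S{\left(M \right)} = \sqrt{81 + M}$ ($S{\left(M \right)} = \sqrt{9^{2} + M} = \sqrt{81 + M}$)
$\left(-224208 - \left(- \frac{162066}{50869} + \frac{206861}{52167}\right)\right) \left(-469265 + S{\left(- \frac{35}{318} \right)}\right) = \left(-224208 - \left(- \frac{162066}{50869} + \frac{206861}{52167}\right)\right) \left(-469265 + \sqrt{81 - \frac{35}{318}}\right) = \left(-224208 - \frac{2068315187}{2653683123}\right) \left(-469265 + \sqrt{81 - \frac{35}{318}}\right) = \left(-224208 + \left(- \frac{206861}{52167} + \frac{162066}{50869}\right)\right) \left(-469265 + \sqrt{81 - \frac{35}{318}}\right) = \left(-224208 - \frac{2068315187}{2653683123}\right) \left(-469265 + \sqrt{\frac{25723}{318}}\right) = - \frac{594979053956771 \left(-469265 + \frac{\sqrt{8179914}}{318}\right)}{2653683123} = \frac{279202845755024143315}{2653683123} - \frac{594979053956771 \sqrt{8179914}}{843871233114}$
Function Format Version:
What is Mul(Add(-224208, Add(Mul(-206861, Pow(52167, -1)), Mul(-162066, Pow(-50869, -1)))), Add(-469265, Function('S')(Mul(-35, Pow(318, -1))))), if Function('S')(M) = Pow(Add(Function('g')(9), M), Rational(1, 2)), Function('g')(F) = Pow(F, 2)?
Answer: Add(Rational(279202845755024143315, 2653683123), Mul(Rational(-594979053956771, 843871233114), Pow(8179914, Rational(1, 2)))) ≈ 1.0521e+11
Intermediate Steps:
Function('S')(M) = Pow(Add(81, M), Rational(1, 2)) (Function('S')(M) = Pow(Add(Pow(9, 2), M), Rational(1, 2)) = Pow(Add(81, M), Rational(1, 2)))
Mul(Add(-224208, Add(Mul(-206861, Pow(52167, -1)), Mul(-162066, Pow(-50869, -1)))), Add(-469265, Function('S')(Mul(-35, Pow(318, -1))))) = Mul(Add(-224208, Add(Mul(-206861, Pow(52167, -1)), Mul(-162066, Pow(-50869, -1)))), Add(-469265, Pow(Add(81, Mul(-35, Pow(318, -1))), Rational(1, 2)))) = Mul(Add(-224208, Add(Mul(-206861, Rational(1, 52167)), Mul(-162066, Rational(-1, 50869)))), Add(-469265, Pow(Add(81, Mul(-35, Rational(1, 318))), Rational(1, 2)))) = Mul(Add(-224208, Add(Rational(-206861, 52167), Rational(162066, 50869))), Add(-469265, Pow(Add(81, Rational(-35, 318)), Rational(1, 2)))) = Mul(Add(-224208, Rational(-2068315187, 2653683123)), Add(-469265, Pow(Rational(25723, 318), Rational(1, 2)))) = Mul(Rational(-594979053956771, 2653683123), Add(-469265, Mul(Rational(1, 318), Pow(8179914, Rational(1, 2))))) = Add(Rational(279202845755024143315, 2653683123), Mul(Rational(-594979053956771, 843871233114), Pow(8179914, Rational(1, 2))))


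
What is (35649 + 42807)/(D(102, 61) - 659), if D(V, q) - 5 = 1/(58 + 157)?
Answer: -2409720/20087 ≈ -119.96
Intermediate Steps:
D(V, q) = 1076/215 (D(V, q) = 5 + 1/(58 + 157) = 5 + 1/215 = 1076/215)
(35649 + 42807)/(D(102, 61) - 659) = (35649 + 42807)/(1076/215 - 659) = 78456/(-140609/215) = 78456*(-215/140609) = -2409720/20087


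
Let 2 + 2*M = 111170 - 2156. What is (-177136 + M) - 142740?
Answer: -265370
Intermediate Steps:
M = 54506 (M = -1 + (111170 - 2156)/2 = -1 + (½)*109014 = -1 + 54507 = 54506)
(-177136 + M) - 142740 = (-177136 + 54506) - 142740 = -122630 - 142740 = -265370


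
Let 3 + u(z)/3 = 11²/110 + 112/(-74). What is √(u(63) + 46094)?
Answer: √6308866670/370 ≈ 214.67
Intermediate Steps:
u(z) = -3789/370 (u(z) = -9 + 3*(11²/110 + 112/(-74)) = -9 + 3*(121*(1/110) + 112*(-1/74)) = -9 + 3*(11/10 - 56/37) = -9 + 3*(-153/370) = -9 - 459/370 = -3789/370)
√(u(63) + 46094) = √(-3789/370 + 46094) = √(17050991/370) = √6308866670/370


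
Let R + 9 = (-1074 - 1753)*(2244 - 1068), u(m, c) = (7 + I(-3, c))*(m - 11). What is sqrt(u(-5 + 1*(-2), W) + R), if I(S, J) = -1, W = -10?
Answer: I*sqrt(3324669) ≈ 1823.4*I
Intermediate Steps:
u(m, c) = -66 + 6*m (u(m, c) = (7 - 1)*(m - 11) = 6*(-11 + m) = -66 + 6*m)
R = -3324561 (R = -9 + (-1074 - 1753)*(2244 - 1068) = -9 - 2827*1176 = -9 - 3324552 = -3324561)
sqrt(u(-5 + 1*(-2), W) + R) = sqrt((-66 + 6*(-5 + 1*(-2))) - 3324561) = sqrt((-66 + 6*(-5 - 2)) - 3324561) = sqrt((-66 + 6*(-7)) - 3324561) = sqrt((-66 - 42) - 3324561) = sqrt(-108 - 3324561) = sqrt(-3324669) = I*sqrt(3324669)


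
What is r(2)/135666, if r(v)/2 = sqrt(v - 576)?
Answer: I*sqrt(574)/67833 ≈ 0.0003532*I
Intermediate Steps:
r(v) = 2*sqrt(-576 + v) (r(v) = 2*sqrt(v - 576) = 2*sqrt(-576 + v))
r(2)/135666 = (2*sqrt(-576 + 2))/135666 = (2*sqrt(-574))*(1/135666) = (2*(I*sqrt(574)))*(1/135666) = (2*I*sqrt(574))*(1/135666) = I*sqrt(574)/67833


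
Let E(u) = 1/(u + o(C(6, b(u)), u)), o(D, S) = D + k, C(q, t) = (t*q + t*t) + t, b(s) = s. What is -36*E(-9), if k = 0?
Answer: -4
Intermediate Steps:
C(q, t) = t + t² + q*t (C(q, t) = (q*t + t²) + t = (t² + q*t) + t = t + t² + q*t)
o(D, S) = D (o(D, S) = D + 0 = D)
E(u) = 1/(u + u*(7 + u)) (E(u) = 1/(u + u*(1 + 6 + u)) = 1/(u + u*(7 + u)))
-36*E(-9) = -36/((-9)*(8 - 9)) = -(-4)/(-1) = -(-4)*(-1) = -36*⅑ = -4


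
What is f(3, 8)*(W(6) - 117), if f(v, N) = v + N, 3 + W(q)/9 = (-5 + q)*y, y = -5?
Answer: -2079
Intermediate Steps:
W(q) = 198 - 45*q (W(q) = -27 + 9*((-5 + q)*(-5)) = -27 + 9*(25 - 5*q) = -27 + (225 - 45*q) = 198 - 45*q)
f(v, N) = N + v
f(3, 8)*(W(6) - 117) = (8 + 3)*((198 - 45*6) - 117) = 11*((198 - 270) - 117) = 11*(-72 - 117) = 11*(-189) = -2079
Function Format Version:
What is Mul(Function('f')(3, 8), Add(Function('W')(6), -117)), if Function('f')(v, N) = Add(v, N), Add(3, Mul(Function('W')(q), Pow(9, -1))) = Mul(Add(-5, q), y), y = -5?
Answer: -2079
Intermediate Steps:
Function('W')(q) = Add(198, Mul(-45, q)) (Function('W')(q) = Add(-27, Mul(9, Mul(Add(-5, q), -5))) = Add(-27, Mul(9, Add(25, Mul(-5, q)))) = Add(-27, Add(225, Mul(-45, q))) = Add(198, Mul(-45, q)))
Function('f')(v, N) = Add(N, v)
Mul(Function('f')(3, 8), Add(Function('W')(6), -117)) = Mul(Add(8, 3), Add(Add(198, Mul(-45, 6)), -117)) = Mul(11, Add(Add(198, -270), -117)) = Mul(11, Add(-72, -117)) = Mul(11, -189) = -2079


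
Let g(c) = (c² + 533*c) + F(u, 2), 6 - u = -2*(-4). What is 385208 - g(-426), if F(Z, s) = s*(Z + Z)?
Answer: 430798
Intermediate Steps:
u = -2 (u = 6 - (-2)*(-4) = 6 - 1*8 = 6 - 8 = -2)
F(Z, s) = 2*Z*s (F(Z, s) = s*(2*Z) = 2*Z*s)
g(c) = -8 + c² + 533*c (g(c) = (c² + 533*c) + 2*(-2)*2 = (c² + 533*c) - 8 = -8 + c² + 533*c)
385208 - g(-426) = 385208 - (-8 + (-426)² + 533*(-426)) = 385208 - (-8 + 181476 - 227058) = 385208 - 1*(-45590) = 385208 + 45590 = 430798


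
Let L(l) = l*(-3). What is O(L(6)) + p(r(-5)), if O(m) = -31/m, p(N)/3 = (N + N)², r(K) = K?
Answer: 5431/18 ≈ 301.72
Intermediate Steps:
p(N) = 12*N² (p(N) = 3*(N + N)² = 3*(2*N)² = 3*(4*N²) = 12*N²)
L(l) = -3*l
O(L(6)) + p(r(-5)) = -31/((-3*6)) + 12*(-5)² = -31/(-18) + 12*25 = -31*(-1/18) + 300 = 31/18 + 300 = 5431/18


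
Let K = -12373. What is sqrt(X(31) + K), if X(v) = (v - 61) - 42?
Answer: I*sqrt(12445) ≈ 111.56*I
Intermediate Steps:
X(v) = -103 + v (X(v) = (-61 + v) - 42 = -103 + v)
sqrt(X(31) + K) = sqrt((-103 + 31) - 12373) = sqrt(-72 - 12373) = sqrt(-12445) = I*sqrt(12445)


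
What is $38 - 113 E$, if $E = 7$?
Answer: $-753$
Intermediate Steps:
$38 - 113 E = 38 - 791 = -753$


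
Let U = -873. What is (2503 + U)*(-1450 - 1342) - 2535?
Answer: -4553495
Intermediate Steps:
(2503 + U)*(-1450 - 1342) - 2535 = (2503 - 873)*(-1450 - 1342) - 2535 = 1630*(-2792) - 2535 = -4550960 - 2535 = -4553495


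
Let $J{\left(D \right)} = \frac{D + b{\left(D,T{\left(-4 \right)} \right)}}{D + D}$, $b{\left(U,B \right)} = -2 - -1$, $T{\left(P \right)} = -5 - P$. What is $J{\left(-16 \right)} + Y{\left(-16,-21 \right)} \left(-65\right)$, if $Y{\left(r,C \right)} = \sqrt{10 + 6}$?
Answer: $- \frac{8303}{32} \approx -259.47$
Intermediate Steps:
$Y{\left(r,C \right)} = 4$ ($Y{\left(r,C \right)} = \sqrt{16} = 4$)
$b{\left(U,B \right)} = -1$ ($b{\left(U,B \right)} = -2 + 1 = -1$)
$J{\left(D \right)} = \frac{-1 + D}{2 D}$ ($J{\left(D \right)} = \frac{D - 1}{D + D} = \frac{-1 + D}{2 D}$)
$J{\left(-16 \right)} + Y{\left(-16,-21 \right)} \left(-65\right) = \frac{-1 - 16}{2 \left(-16\right)} + 4 \left(-65\right) = \frac{1}{2} \left(- \frac{1}{16}\right) \left(-17\right) - 260 = \frac{17}{32} - 260 = - \frac{8303}{32}$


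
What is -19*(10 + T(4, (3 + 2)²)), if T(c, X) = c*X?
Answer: -2090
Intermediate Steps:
T(c, X) = X*c
-19*(10 + T(4, (3 + 2)²)) = -19*(10 + (3 + 2)²*4) = -19*(10 + 5²*4) = -19*(10 + 25*4) = -19*(10 + 100) = -19*110 = -2090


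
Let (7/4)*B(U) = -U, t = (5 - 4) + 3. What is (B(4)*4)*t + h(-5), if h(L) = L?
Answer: -291/7 ≈ -41.571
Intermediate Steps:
t = 4 (t = 1 + 3 = 4)
B(U) = -4*U/7 (B(U) = 4*(-U)/7 = -4*U/7)
(B(4)*4)*t + h(-5) = (-4/7*4*4)*4 - 5 = -16/7*4*4 - 5 = -64/7*4 - 5 = -256/7 - 5 = -291/7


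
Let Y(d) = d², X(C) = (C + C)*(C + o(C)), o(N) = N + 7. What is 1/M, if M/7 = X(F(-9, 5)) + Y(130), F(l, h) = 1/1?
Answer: 1/118426 ≈ 8.4441e-6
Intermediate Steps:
F(l, h) = 1
o(N) = 7 + N
X(C) = 2*C*(7 + 2*C) (X(C) = (C + C)*(C + (7 + C)) = (2*C)*(7 + 2*C) = 2*C*(7 + 2*C))
M = 118426 (M = 7*(2*1*(7 + 2*1) + 130²) = 7*(2*1*(7 + 2) + 16900) = 7*(2*1*9 + 16900) = 7*(18 + 16900) = 7*16918 = 118426)
1/M = 1/118426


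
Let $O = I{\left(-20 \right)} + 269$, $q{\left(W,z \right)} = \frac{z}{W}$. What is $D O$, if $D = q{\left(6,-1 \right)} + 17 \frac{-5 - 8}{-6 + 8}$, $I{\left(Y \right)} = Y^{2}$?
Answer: $-74036$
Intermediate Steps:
$O = 669$ ($O = \left(-20\right)^{2} + 269 = 400 + 269 = 669$)
$D = - \frac{332}{3}$ ($D = - \frac{1}{6} + 17 \frac{-5 - 8}{-6 + 8} = \left(-1\right) \frac{1}{6} + 17 \left(- \frac{13}{2}\right) = - \frac{1}{6} + 17 \left(\left(-13\right) \frac{1}{2}\right) = - \frac{1}{6} + 17 \left(- \frac{13}{2}\right) = - \frac{1}{6} - \frac{221}{2} = - \frac{332}{3} \approx -110.67$)
$D O = \left(- \frac{332}{3}\right) 669 = -74036$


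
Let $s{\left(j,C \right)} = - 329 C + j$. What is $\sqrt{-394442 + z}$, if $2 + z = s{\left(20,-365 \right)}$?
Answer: $i \sqrt{274339} \approx 523.77 i$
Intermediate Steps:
$s{\left(j,C \right)} = j - 329 C$
$z = 120103$ ($z = -2 + \left(20 - -120085\right) = -2 + \left(20 + 120085\right) = -2 + 120105 = 120103$)
$\sqrt{-394442 + z} = \sqrt{-394442 + 120103} = \sqrt{-274339} = i \sqrt{274339}$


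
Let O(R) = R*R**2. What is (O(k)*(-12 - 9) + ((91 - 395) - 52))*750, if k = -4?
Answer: 741000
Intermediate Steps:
O(R) = R**3
(O(k)*(-12 - 9) + ((91 - 395) - 52))*750 = ((-4)**3*(-12 - 9) + ((91 - 395) - 52))*750 = (-64*(-21) + (-304 - 52))*750 = (1344 - 356)*750 = 988*750 = 741000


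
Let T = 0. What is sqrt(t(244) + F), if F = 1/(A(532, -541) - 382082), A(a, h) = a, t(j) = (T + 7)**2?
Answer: sqrt(285337573638)/76310 ≈ 7.0000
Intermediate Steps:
t(j) = 49 (t(j) = (0 + 7)**2 = 7**2 = 49)
F = -1/381550 (F = 1/(532 - 382082) = 1/(-381550) = -1/381550 ≈ -2.6209e-6)
sqrt(t(244) + F) = sqrt(49 - 1/381550) = sqrt(18695949/381550) = sqrt(285337573638)/76310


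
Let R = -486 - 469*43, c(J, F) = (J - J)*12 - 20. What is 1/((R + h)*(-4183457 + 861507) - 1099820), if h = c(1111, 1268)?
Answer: 1/68673572530 ≈ 1.4562e-11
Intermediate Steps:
c(J, F) = -20 (c(J, F) = 0*12 - 20 = 0 - 20 = -20)
h = -20
R = -20653 (R = -486 - 20167 = -20653)
1/((R + h)*(-4183457 + 861507) - 1099820) = 1/((-20653 - 20)*(-4183457 + 861507) - 1099820) = 1/(-20673*(-3321950) - 1099820) = 1/(68674672350 - 1099820) = 1/68673572530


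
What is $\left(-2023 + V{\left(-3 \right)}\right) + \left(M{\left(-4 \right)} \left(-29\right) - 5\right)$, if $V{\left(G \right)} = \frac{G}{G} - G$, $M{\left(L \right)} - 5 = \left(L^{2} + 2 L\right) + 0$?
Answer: $-2401$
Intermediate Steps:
$M{\left(L \right)} = 5 + L^{2} + 2 L$ ($M{\left(L \right)} = 5 + \left(\left(L^{2} + 2 L\right) + 0\right) = 5 + \left(L^{2} + 2 L\right) = 5 + L^{2} + 2 L$)
$V{\left(G \right)} = 1 - G$
$\left(-2023 + V{\left(-3 \right)}\right) + \left(M{\left(-4 \right)} \left(-29\right) - 5\right) = \left(-2023 + \left(1 - -3\right)\right) + \left(\left(5 + \left(-4\right)^{2} + 2 \left(-4\right)\right) \left(-29\right) - 5\right) = \left(-2023 + \left(1 + 3\right)\right) + \left(\left(5 + 16 - 8\right) \left(-29\right) - 5\right) = \left(-2023 + 4\right) + \left(13 \left(-29\right) - 5\right) = -2019 - 382 = -2401$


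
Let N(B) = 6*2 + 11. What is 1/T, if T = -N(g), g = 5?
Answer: -1/23 ≈ -0.043478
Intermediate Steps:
N(B) = 23 (N(B) = 12 + 11 = 23)
T = -23 (T = -1*23 = -23)
1/T = 1/(-23) = -1/23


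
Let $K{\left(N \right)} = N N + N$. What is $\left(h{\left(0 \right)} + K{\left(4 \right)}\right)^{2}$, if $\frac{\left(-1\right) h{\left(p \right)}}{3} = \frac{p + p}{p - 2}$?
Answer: $400$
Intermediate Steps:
$h{\left(p \right)} = - \frac{6 p}{-2 + p}$ ($h{\left(p \right)} = - 3 \frac{p + p}{p - 2} = - 3 \frac{2 p}{-2 + p} = - \frac{6 p}{-2 + p}$)
$K{\left(N \right)} = N + N^{2}$ ($K{\left(N \right)} = N^{2} + N = N + N^{2}$)
$\left(h{\left(0 \right)} + K{\left(4 \right)}\right)^{2} = \left(\left(-6\right) 0 \frac{1}{-2 + 0} + 4 \left(1 + 4\right)\right)^{2} = \left(\left(-6\right) 0 \frac{1}{-2} + 4 \cdot 5\right)^{2} = \left(\left(-6\right) 0 \left(- \frac{1}{2}\right) + 20\right)^{2} = \left(0 + 20\right)^{2} = 20^{2} = 400$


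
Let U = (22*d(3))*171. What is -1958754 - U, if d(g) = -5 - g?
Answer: -1928658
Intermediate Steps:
U = -30096 (U = (22*(-5 - 1*3))*171 = (22*(-5 - 3))*171 = (22*(-8))*171 = -176*171 = -30096)
-1958754 - U = -1958754 - 1*(-30096) = -1958754 + 30096 = -1928658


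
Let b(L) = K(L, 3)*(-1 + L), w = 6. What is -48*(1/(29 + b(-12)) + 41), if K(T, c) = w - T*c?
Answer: -1017408/517 ≈ -1967.9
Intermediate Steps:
K(T, c) = 6 - T*c
b(L) = (-1 + L)*(6 - 3*L) (b(L) = (6 - 1*L*3)*(-1 + L) = (6 - 3*L)*(-1 + L) = (-1 + L)*(6 - 3*L))
-48*(1/(29 + b(-12)) + 41) = -48*(1/(29 - 3*(-1 - 12)*(-2 - 12)) + 41) = -48*(1/(29 - 3*(-13)*(-14)) + 41) = -48*(1/(29 - 546) + 41) = -48*(1/(-517) + 41) = -48*(-1/517 + 41) = -48*21196/517 = -1017408/517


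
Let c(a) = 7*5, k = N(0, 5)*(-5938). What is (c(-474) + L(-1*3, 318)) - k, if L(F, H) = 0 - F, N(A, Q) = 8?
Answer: 47542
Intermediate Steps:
k = -47504 (k = 8*(-5938) = -47504)
L(F, H) = -F
c(a) = 35
(c(-474) + L(-1*3, 318)) - k = (35 - (-1)*3) - 1*(-47504) = (35 - 1*(-3)) + 47504 = (35 + 3) + 47504 = 38 + 47504 = 47542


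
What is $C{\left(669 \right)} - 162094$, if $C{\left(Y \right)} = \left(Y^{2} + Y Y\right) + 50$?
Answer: $733078$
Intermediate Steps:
$C{\left(Y \right)} = 50 + 2 Y^{2}$ ($C{\left(Y \right)} = \left(Y^{2} + Y^{2}\right) + 50 = 2 Y^{2} + 50 = 50 + 2 Y^{2}$)
$C{\left(669 \right)} - 162094 = \left(50 + 2 \cdot 669^{2}\right) - 162094 = \left(50 + 2 \cdot 447561\right) - 162094 = \left(50 + 895122\right) - 162094 = 895172 - 162094 = 733078$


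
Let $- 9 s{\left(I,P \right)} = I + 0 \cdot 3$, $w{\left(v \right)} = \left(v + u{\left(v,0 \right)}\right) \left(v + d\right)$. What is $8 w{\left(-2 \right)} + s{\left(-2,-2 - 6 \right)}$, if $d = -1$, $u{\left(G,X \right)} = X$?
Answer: $\frac{434}{9} \approx 48.222$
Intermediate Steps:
$w{\left(v \right)} = v \left(-1 + v\right)$ ($w{\left(v \right)} = \left(v + 0\right) \left(v - 1\right) = v \left(-1 + v\right)$)
$s{\left(I,P \right)} = - \frac{I}{9}$ ($s{\left(I,P \right)} = - \frac{I + 0 \cdot 3}{9} = - \frac{I + 0}{9} = - \frac{I}{9}$)
$8 w{\left(-2 \right)} + s{\left(-2,-2 - 6 \right)} = 8 \left(- 2 \left(-1 - 2\right)\right) - - \frac{2}{9} = 8 \left(\left(-2\right) \left(-3\right)\right) + \frac{2}{9} = 8 \cdot 6 + \frac{2}{9} = 48 + \frac{2}{9} = \frac{434}{9}$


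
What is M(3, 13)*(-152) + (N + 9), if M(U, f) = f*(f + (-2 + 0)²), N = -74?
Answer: -33657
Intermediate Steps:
M(U, f) = f*(4 + f) (M(U, f) = f*(f + (-2)²) = f*(f + 4) = f*(4 + f))
M(3, 13)*(-152) + (N + 9) = (13*(4 + 13))*(-152) + (-74 + 9) = (13*17)*(-152) - 65 = 221*(-152) - 65 = -33592 - 65 = -33657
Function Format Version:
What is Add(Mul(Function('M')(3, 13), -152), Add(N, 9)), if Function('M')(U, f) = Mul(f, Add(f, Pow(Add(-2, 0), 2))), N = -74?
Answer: -33657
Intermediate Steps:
Function('M')(U, f) = Mul(f, Add(4, f)) (Function('M')(U, f) = Mul(f, Add(f, Pow(-2, 2))) = Mul(f, Add(f, 4)) = Mul(f, Add(4, f)))
Add(Mul(Function('M')(3, 13), -152), Add(N, 9)) = Add(Mul(Mul(13, Add(4, 13)), -152), Add(-74, 9)) = Add(Mul(Mul(13, 17), -152), -65) = Add(Mul(221, -152), -65) = Add(-33592, -65) = -33657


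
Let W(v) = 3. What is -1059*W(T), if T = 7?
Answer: -3177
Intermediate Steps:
-1059*W(T) = -1059*3 = -3177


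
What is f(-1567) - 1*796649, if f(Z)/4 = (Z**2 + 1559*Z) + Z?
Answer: -752773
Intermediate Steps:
f(Z) = 4*Z**2 + 6240*Z (f(Z) = 4*((Z**2 + 1559*Z) + Z) = 4*(Z**2 + 1560*Z) = 4*Z**2 + 6240*Z)
f(-1567) - 1*796649 = 4*(-1567)*(1560 - 1567) - 1*796649 = 4*(-1567)*(-7) - 796649 = 43876 - 796649 = -752773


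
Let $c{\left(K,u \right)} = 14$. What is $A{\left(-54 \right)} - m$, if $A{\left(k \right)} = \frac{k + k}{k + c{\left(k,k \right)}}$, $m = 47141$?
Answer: $- \frac{471383}{10} \approx -47138.0$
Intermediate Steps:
$A{\left(k \right)} = \frac{2 k}{14 + k}$ ($A{\left(k \right)} = \frac{k + k}{k + 14} = \frac{2 k}{14 + k}$)
$A{\left(-54 \right)} - m = 2 \left(-54\right) \frac{1}{14 - 54} - 47141 = 2 \left(-54\right) \frac{1}{-40} - 47141 = 2 \left(-54\right) \left(- \frac{1}{40}\right) - 47141 = \frac{27}{10} - 47141 = - \frac{471383}{10}$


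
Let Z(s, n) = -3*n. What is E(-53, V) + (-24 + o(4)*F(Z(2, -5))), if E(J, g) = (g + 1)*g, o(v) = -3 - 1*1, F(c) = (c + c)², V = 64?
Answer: 536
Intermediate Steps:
F(c) = 4*c² (F(c) = (2*c)² = 4*c²)
o(v) = -4 (o(v) = -3 - 1 = -4)
E(J, g) = g*(1 + g) (E(J, g) = (1 + g)*g = g*(1 + g))
E(-53, V) + (-24 + o(4)*F(Z(2, -5))) = 64*(1 + 64) + (-24 - 16*(-3*(-5))²) = 64*65 + (-24 - 16*15²) = 4160 + (-24 - 16*225) = 4160 + (-24 - 4*900) = 4160 + (-24 - 3600) = 4160 - 3624 = 536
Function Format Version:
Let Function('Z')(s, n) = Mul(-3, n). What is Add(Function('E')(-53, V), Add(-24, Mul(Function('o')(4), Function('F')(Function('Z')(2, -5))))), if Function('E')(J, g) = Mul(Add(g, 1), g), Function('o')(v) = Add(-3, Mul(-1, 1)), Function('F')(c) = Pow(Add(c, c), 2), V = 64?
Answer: 536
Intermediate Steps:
Function('F')(c) = Mul(4, Pow(c, 2)) (Function('F')(c) = Pow(Mul(2, c), 2) = Mul(4, Pow(c, 2)))
Function('o')(v) = -4 (Function('o')(v) = Add(-3, -1) = -4)
Function('E')(J, g) = Mul(g, Add(1, g)) (Function('E')(J, g) = Mul(Add(1, g), g) = Mul(g, Add(1, g)))
Add(Function('E')(-53, V), Add(-24, Mul(Function('o')(4), Function('F')(Function('Z')(2, -5))))) = Add(Mul(64, Add(1, 64)), Add(-24, Mul(-4, Mul(4, Pow(Mul(-3, -5), 2))))) = Add(Mul(64, 65), Add(-24, Mul(-4, Mul(4, Pow(15, 2))))) = Add(4160, Add(-24, Mul(-4, Mul(4, 225)))) = Add(4160, Add(-24, Mul(-4, 900))) = Add(4160, Add(-24, -3600)) = Add(4160, -3624) = 536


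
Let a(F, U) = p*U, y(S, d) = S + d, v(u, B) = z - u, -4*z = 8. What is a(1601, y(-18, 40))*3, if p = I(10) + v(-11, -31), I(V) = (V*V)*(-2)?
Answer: -12606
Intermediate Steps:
z = -2 (z = -¼*8 = -2)
v(u, B) = -2 - u
I(V) = -2*V² (I(V) = V²*(-2) = -2*V²)
p = -191 (p = -2*10² + (-2 - 1*(-11)) = -2*100 + (-2 + 11) = -200 + 9 = -191)
a(F, U) = -191*U
a(1601, y(-18, 40))*3 = -191*(-18 + 40)*3 = -191*22*3 = -4202*3 = -12606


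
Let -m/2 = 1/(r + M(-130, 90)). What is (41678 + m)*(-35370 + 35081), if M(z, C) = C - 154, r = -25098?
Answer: -151537415591/12581 ≈ -1.2045e+7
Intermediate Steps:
M(z, C) = -154 + C
m = 1/12581 (m = -2/(-25098 + (-154 + 90)) = -2/(-25098 - 64) = -2/(-25162) = -2*(-1/25162) = 1/12581 ≈ 7.9485e-5)
(41678 + m)*(-35370 + 35081) = (41678 + 1/12581)*(-35370 + 35081) = (524350919/12581)*(-289) = -151537415591/12581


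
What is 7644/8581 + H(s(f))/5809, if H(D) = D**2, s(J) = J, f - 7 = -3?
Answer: 44541292/49847029 ≈ 0.89356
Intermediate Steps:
f = 4 (f = 7 - 3 = 4)
7644/8581 + H(s(f))/5809 = 7644/8581 + 4**2/5809 = 7644*(1/8581) + 16*(1/5809) = 7644/8581 + 16/5809 = 44541292/49847029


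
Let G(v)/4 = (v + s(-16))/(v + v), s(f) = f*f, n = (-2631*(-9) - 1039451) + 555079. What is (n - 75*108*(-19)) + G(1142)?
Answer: -175177405/571 ≈ -3.0679e+5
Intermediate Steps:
n = -460693 (n = (23679 - 1039451) + 555079 = -1015772 + 555079 = -460693)
s(f) = f²
G(v) = 2*(256 + v)/v (G(v) = 4*((v + (-16)²)/(v + v)) = 4*((v + 256)/((2*v))) = 4*((256 + v)*(1/(2*v))) = 4*((256 + v)/(2*v)) = 2*(256 + v)/v)
(n - 75*108*(-19)) + G(1142) = (-460693 - 75*108*(-19)) + (2 + 512/1142) = (-460693 - 8100*(-19)) + (2 + 512*(1/1142)) = (-460693 + 153900) + (2 + 256/571) = -306793 + 1398/571 = -175177405/571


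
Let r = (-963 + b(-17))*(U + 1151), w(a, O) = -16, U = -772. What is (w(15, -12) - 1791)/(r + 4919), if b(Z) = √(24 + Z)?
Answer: 650624806/129640757877 + 684853*√7/129640757877 ≈ 0.0050327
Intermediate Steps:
r = -364977 + 379*√7 (r = (-963 + √(24 - 17))*(-772 + 1151) = (-963 + √7)*379 = -364977 + 379*√7 ≈ -3.6397e+5)
(w(15, -12) - 1791)/(r + 4919) = (-16 - 1791)/((-364977 + 379*√7) + 4919) = -1807/(-360058 + 379*√7)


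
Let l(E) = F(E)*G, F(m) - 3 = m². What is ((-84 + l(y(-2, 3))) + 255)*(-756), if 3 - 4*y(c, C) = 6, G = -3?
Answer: -484785/4 ≈ -1.2120e+5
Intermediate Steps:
y(c, C) = -¾ (y(c, C) = ¾ - ¼*6 = ¾ - 3/2 = -¾)
F(m) = 3 + m²
l(E) = -9 - 3*E² (l(E) = (3 + E²)*(-3) = -9 - 3*E²)
((-84 + l(y(-2, 3))) + 255)*(-756) = ((-84 + (-9 - 3*(-¾)²)) + 255)*(-756) = ((-84 + (-9 - 3*9/16)) + 255)*(-756) = ((-84 + (-9 - 27/16)) + 255)*(-756) = ((-84 - 171/16) + 255)*(-756) = (-1515/16 + 255)*(-756) = (2565/16)*(-756) = -484785/4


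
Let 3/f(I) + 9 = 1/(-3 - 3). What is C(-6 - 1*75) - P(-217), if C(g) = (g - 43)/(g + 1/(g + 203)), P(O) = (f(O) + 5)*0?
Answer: 15128/9881 ≈ 1.5310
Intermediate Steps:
f(I) = -18/55 (f(I) = 3/(-9 + 1/(-3 - 3)) = 3/(-9 + 1/(-6)) = 3/(-9 - 1/6) = 3/(-55/6) = 3*(-6/55) = -18/55)
P(O) = 0 (P(O) = (-18/55 + 5)*0 = (257/55)*0 = 0)
C(g) = (-43 + g)/(g + 1/(203 + g))
C(-6 - 1*75) - P(-217) = (-8729 + (-6 - 1*75)**2 + 160*(-6 - 1*75))/(1 + (-6 - 1*75)**2 + 203*(-6 - 1*75)) - 1*0 = (-8729 + (-6 - 75)**2 + 160*(-6 - 75))/(1 + (-6 - 75)**2 + 203*(-6 - 75)) + 0 = (-8729 + (-81)**2 + 160*(-81))/(1 + (-81)**2 + 203*(-81)) + 0 = (-8729 + 6561 - 12960)/(1 + 6561 - 16443) + 0 = -15128/(-9881) + 0 = -1/9881*(-15128) + 0 = 15128/9881 + 0 = 15128/9881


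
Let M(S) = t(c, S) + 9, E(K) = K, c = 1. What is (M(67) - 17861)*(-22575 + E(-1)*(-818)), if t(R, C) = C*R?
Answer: 386948245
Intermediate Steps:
M(S) = 9 + S (M(S) = S*1 + 9 = S + 9 = 9 + S)
(M(67) - 17861)*(-22575 + E(-1)*(-818)) = ((9 + 67) - 17861)*(-22575 - 1*(-818)) = (76 - 17861)*(-22575 + 818) = -17785*(-21757) = 386948245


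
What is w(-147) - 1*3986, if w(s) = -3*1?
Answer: -3989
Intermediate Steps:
w(s) = -3
w(-147) - 1*3986 = -3 - 1*3986 = -3 - 3986 = -3989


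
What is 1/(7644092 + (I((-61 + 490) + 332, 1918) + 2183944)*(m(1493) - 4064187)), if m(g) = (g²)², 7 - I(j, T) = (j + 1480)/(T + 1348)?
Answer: 1633/17720167146919155696811 ≈ 9.2155e-20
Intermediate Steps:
I(j, T) = 7 - (1480 + j)/(1348 + T) (I(j, T) = 7 - (j + 1480)/(T + 1348) = 7 - (1480 + j)/(1348 + T))
m(g) = g⁴
1/(7644092 + (I((-61 + 490) + 332, 1918) + 2183944)*(m(1493) - 4064187)) = 1/(7644092 + ((7956 - ((-61 + 490) + 332) + 7*1918)/(1348 + 1918) + 2183944)*(1493⁴ - 4064187)) = 1/(7644092 + ((7956 - (429 + 332) + 13426)/3266 + 2183944)*(4968659444401 - 4064187)) = 1/(7644092 + ((7956 - 1*761 + 13426)/3266 + 2183944)*4968655380214) = 1/(7644092 + ((7956 - 761 + 13426)/3266 + 2183944)*4968655380214) = 1/(7644092 + ((1/3266)*20621 + 2183944)*4968655380214) = 1/(7644092 + (20621/3266 + 2183944)*4968655380214) = 1/(7644092 + (7132781725/3266)*4968655380214) = 1/(7644092 + 17720167146906672894575/1633) = 1/(17720167146919155696811/1633) = 1633/17720167146919155696811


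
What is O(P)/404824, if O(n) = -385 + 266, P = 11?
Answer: -17/57832 ≈ -0.00029395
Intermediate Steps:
O(n) = -119
O(P)/404824 = -119/404824 = -119*1/404824 = -17/57832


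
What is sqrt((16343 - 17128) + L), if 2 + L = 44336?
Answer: sqrt(43549) ≈ 208.68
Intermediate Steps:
L = 44334 (L = -2 + 44336 = 44334)
sqrt((16343 - 17128) + L) = sqrt((16343 - 17128) + 44334) = sqrt(-785 + 44334) = sqrt(43549)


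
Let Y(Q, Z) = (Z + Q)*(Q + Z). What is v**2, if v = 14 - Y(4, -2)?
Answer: 100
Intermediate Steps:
Y(Q, Z) = (Q + Z)**2 (Y(Q, Z) = (Q + Z)*(Q + Z) = (Q + Z)**2)
v = 10 (v = 14 - (4 - 2)**2 = 14 - 1*2**2 = 14 - 1*4 = 14 - 4 = 10)
v**2 = 10**2 = 100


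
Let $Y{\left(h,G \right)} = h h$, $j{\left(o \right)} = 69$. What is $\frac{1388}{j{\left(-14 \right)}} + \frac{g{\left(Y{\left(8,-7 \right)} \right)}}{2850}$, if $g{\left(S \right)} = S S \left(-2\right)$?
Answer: $\frac{188364}{10925} \approx 17.242$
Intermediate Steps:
$Y{\left(h,G \right)} = h^{2}$
$g{\left(S \right)} = - 2 S^{2}$ ($g{\left(S \right)} = S^{2} \left(-2\right) = - 2 S^{2}$)
$\frac{1388}{j{\left(-14 \right)}} + \frac{g{\left(Y{\left(8,-7 \right)} \right)}}{2850} = \frac{1388}{69} + \frac{\left(-2\right) \left(8^{2}\right)^{2}}{2850} = 1388 \cdot \frac{1}{69} + - 2 \cdot 64^{2} \cdot \frac{1}{2850} = \frac{1388}{69} + \left(-2\right) 4096 \cdot \frac{1}{2850} = \frac{1388}{69} - \frac{4096}{1425} = \frac{188364}{10925}$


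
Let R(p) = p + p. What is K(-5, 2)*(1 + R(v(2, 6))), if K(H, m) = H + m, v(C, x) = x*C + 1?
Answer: -81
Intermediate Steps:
v(C, x) = 1 + C*x (v(C, x) = C*x + 1 = 1 + C*x)
R(p) = 2*p
K(-5, 2)*(1 + R(v(2, 6))) = (-5 + 2)*(1 + 2*(1 + 2*6)) = -3*(1 + 2*(1 + 12)) = -3*(1 + 2*13) = -3*(1 + 26) = -3*27 = -81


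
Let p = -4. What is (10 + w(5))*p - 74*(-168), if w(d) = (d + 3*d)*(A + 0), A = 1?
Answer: 12312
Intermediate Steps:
w(d) = 4*d (w(d) = (d + 3*d)*(1 + 0) = (4*d)*1 = 4*d)
(10 + w(5))*p - 74*(-168) = (10 + 4*5)*(-4) - 74*(-168) = (10 + 20)*(-4) + 12432 = 30*(-4) + 12432 = -120 + 12432 = 12312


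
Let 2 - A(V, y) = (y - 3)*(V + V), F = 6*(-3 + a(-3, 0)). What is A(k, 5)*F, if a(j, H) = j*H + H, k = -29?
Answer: -2124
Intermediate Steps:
a(j, H) = H + H*j (a(j, H) = H*j + H = H + H*j)
F = -18 (F = 6*(-3 + 0*(1 - 3)) = 6*(-3 + 0*(-2)) = 6*(-3 + 0) = 6*(-3) = -18)
A(V, y) = 2 - 2*V*(-3 + y) (A(V, y) = 2 - (y - 3)*(V + V) = 2 - (-3 + y)*2*V = 2 - 2*V*(-3 + y))
A(k, 5)*F = (2 + 6*(-29) - 2*(-29)*5)*(-18) = (2 - 174 + 290)*(-18) = 118*(-18) = -2124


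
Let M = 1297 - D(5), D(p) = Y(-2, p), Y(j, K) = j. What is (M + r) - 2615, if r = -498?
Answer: -1814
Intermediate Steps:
D(p) = -2
M = 1299 (M = 1297 - 1*(-2) = 1297 + 2 = 1299)
(M + r) - 2615 = (1299 - 498) - 2615 = 801 - 2615 = -1814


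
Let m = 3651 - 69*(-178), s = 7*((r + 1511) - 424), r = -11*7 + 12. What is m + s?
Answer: 23087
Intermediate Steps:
r = -65 (r = -77 + 12 = -65)
s = 7154 (s = 7*((-65 + 1511) - 424) = 7*(1446 - 424) = 7*1022 = 7154)
m = 15933 (m = 3651 - 1*(-12282) = 3651 + 12282 = 15933)
m + s = 15933 + 7154 = 23087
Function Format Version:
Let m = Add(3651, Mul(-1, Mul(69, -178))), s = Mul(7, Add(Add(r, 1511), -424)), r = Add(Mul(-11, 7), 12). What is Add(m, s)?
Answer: 23087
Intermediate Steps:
r = -65 (r = Add(-77, 12) = -65)
s = 7154 (s = Mul(7, Add(Add(-65, 1511), -424)) = Mul(7, Add(1446, -424)) = Mul(7, 1022) = 7154)
m = 15933 (m = Add(3651, Mul(-1, -12282)) = Add(3651, 12282) = 15933)
Add(m, s) = Add(15933, 7154) = 23087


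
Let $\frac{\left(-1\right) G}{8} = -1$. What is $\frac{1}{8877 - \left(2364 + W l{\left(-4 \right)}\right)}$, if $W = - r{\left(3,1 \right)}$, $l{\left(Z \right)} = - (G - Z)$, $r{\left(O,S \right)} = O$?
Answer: $\frac{1}{6477} \approx 0.00015439$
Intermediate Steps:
$G = 8$ ($G = \left(-8\right) \left(-1\right) = 8$)
$l{\left(Z \right)} = -8 + Z$ ($l{\left(Z \right)} = - (8 - Z) = -8 + Z$)
$W = -3$ ($W = \left(-1\right) 3 = -3$)
$\frac{1}{8877 - \left(2364 + W l{\left(-4 \right)}\right)} = \frac{1}{8877 - \left(2364 - 3 \left(-8 - 4\right)\right)} = \frac{1}{8877 - \left(2364 + 36\right)} = \frac{1}{8877 - 2400} = \frac{1}{6477}$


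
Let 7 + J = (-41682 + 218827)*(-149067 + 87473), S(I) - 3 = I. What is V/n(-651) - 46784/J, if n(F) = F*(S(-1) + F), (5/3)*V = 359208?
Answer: 3919376266218856/7683192998855605 ≈ 0.51012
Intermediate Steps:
V = 1077624/5 (V = (⅗)*359208 = 1077624/5 ≈ 2.1552e+5)
S(I) = 3 + I
n(F) = F*(2 + F) (n(F) = F*((3 - 1) + F) = F*(2 + F))
J = -10911069137 (J = -7 + (-41682 + 218827)*(-149067 + 87473) = -7 + 177145*(-61594) = -7 - 10911069130 = -10911069137)
V/n(-651) - 46784/J = 1077624/(5*((-651*(2 - 651)))) - 46784/(-10911069137) = 1077624/(5*((-651*(-649)))) - 46784*(-1/10911069137) = (1077624/5)/422499 + 46784/10911069137 = (1077624/5)*(1/422499) + 46784/10911069137 = 359208/704165 + 46784/10911069137 = 3919376266218856/7683192998855605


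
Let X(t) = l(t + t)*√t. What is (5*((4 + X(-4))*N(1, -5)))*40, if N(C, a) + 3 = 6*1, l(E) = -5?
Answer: 2400 - 6000*I ≈ 2400.0 - 6000.0*I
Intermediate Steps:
N(C, a) = 3 (N(C, a) = -3 + 6*1 = -3 + 6 = 3)
X(t) = -5*√t
(5*((4 + X(-4))*N(1, -5)))*40 = (5*((4 - 10*I)*3))*40 = (5*(12 - 30*I))*40 = (60 - 150*I)*40 = 2400 - 6000*I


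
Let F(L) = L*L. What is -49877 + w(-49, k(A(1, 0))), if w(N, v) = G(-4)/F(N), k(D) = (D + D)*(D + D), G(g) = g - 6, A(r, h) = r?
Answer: -119754687/2401 ≈ -49877.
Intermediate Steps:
F(L) = L**2
G(g) = -6 + g
k(D) = 4*D**2 (k(D) = (2*D)*(2*D) = 4*D**2)
w(N, v) = -10/N**2 (w(N, v) = (-6 - 4)/(N**2) = -10/N**2)
-49877 + w(-49, k(A(1, 0))) = -49877 - 10/(-49)**2 = -49877 - 10*1/2401 = -49877 - 10/2401 = -119754687/2401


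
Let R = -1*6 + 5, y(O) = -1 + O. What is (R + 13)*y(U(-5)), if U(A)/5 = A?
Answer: -312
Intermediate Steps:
U(A) = 5*A
R = -1 (R = -6 + 5 = -1)
(R + 13)*y(U(-5)) = (-1 + 13)*(-1 + 5*(-5)) = 12*(-1 - 25) = 12*(-26) = -312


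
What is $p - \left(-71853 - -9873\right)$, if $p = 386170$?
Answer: $448150$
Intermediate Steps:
$p - \left(-71853 - -9873\right) = 386170 - \left(-71853 - -9873\right) = 386170 - \left(-71853 + 9873\right) = 386170 - -61980 = 386170 + 61980 = 448150$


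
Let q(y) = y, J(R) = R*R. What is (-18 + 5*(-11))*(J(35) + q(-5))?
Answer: -89060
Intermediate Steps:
J(R) = R²
(-18 + 5*(-11))*(J(35) + q(-5)) = (-18 + 5*(-11))*(35² - 5) = (-18 - 55)*(1225 - 5) = -73*1220 = -89060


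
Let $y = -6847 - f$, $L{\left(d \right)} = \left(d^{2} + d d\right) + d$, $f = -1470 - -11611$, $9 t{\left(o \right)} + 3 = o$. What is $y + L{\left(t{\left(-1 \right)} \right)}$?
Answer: $- \frac{1376032}{81} \approx -16988.0$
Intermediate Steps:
$t{\left(o \right)} = - \frac{1}{3} + \frac{o}{9}$
$f = 10141$ ($f = -1470 + 11611 = 10141$)
$L{\left(d \right)} = d + 2 d^{2}$ ($L{\left(d \right)} = \left(d^{2} + d^{2}\right) + d = 2 d^{2} + d = d + 2 d^{2}$)
$y = -16988$ ($y = -6847 - 10141 = -16988$)
$y + L{\left(t{\left(-1 \right)} \right)} = -16988 + \left(- \frac{1}{3} + \frac{1}{9} \left(-1\right)\right) \left(1 + 2 \left(- \frac{1}{3} + \frac{1}{9} \left(-1\right)\right)\right) = -16988 + \left(- \frac{1}{3} - \frac{1}{9}\right) \left(1 + 2 \left(- \frac{1}{3} - \frac{1}{9}\right)\right) = -16988 - \frac{4 \left(1 + 2 \left(- \frac{4}{9}\right)\right)}{9} = -16988 - \frac{4 \left(1 - \frac{8}{9}\right)}{9} = -16988 - \frac{4}{81} = - \frac{1376032}{81}$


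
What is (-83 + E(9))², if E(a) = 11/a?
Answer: 541696/81 ≈ 6687.6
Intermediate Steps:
(-83 + E(9))² = (-83 + 11/9)² = (-736/9)² = 541696/81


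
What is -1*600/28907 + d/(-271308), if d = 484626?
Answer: -2361978097/1307116726 ≈ -1.8070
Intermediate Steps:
-1*600/28907 + d/(-271308) = -1*600/28907 + 484626/(-271308) = -600*1/28907 + 484626*(-1/271308) = -600/28907 - 80771/45218 = -2361978097/1307116726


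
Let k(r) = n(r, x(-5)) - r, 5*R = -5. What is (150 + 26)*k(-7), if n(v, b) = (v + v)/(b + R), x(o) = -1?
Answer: 2464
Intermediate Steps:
R = -1 (R = (1/5)*(-5) = -1)
n(v, b) = 2*v/(-1 + b) (n(v, b) = (v + v)/(b - 1) = (2*v)/(-1 + b) = 2*v/(-1 + b))
k(r) = -2*r (k(r) = 2*r/(-1 - 1) - r = 2*r/(-2) - r = 2*r*(-1/2) - r = -r - r = -2*r)
(150 + 26)*k(-7) = (150 + 26)*(-2*(-7)) = 176*14 = 2464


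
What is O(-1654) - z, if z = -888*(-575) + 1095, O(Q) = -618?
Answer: -512313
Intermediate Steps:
z = 511695 (z = 510600 + 1095 = 511695)
O(-1654) - z = -618 - 1*511695 = -618 - 511695 = -512313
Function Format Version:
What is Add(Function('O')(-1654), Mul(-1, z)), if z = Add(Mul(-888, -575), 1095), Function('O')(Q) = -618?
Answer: -512313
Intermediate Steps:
z = 511695 (z = Add(510600, 1095) = 511695)
Add(Function('O')(-1654), Mul(-1, z)) = Add(-618, Mul(-1, 511695)) = Add(-618, -511695) = -512313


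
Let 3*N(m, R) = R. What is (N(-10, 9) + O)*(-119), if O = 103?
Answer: -12614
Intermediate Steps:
N(m, R) = R/3
(N(-10, 9) + O)*(-119) = ((1/3)*9 + 103)*(-119) = (3 + 103)*(-119) = 106*(-119) = -12614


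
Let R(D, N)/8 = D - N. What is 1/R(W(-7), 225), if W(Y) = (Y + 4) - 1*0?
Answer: -1/1824 ≈ -0.00054825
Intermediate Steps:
W(Y) = 4 + Y (W(Y) = (4 + Y) + 0 = 4 + Y)
R(D, N) = -8*N + 8*D (R(D, N) = 8*(D - N) = -8*N + 8*D)
1/R(W(-7), 225) = 1/(-8*225 + 8*(4 - 7)) = 1/(-1800 + 8*(-3)) = 1/(-1800 - 24) = 1/(-1824) = -1/1824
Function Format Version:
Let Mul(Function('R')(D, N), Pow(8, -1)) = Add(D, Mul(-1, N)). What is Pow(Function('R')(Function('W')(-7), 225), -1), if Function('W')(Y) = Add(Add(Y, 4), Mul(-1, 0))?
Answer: Rational(-1, 1824) ≈ -0.00054825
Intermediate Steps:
Function('W')(Y) = Add(4, Y) (Function('W')(Y) = Add(Add(4, Y), 0) = Add(4, Y))
Function('R')(D, N) = Add(Mul(-8, N), Mul(8, D)) (Function('R')(D, N) = Mul(8, Add(D, Mul(-1, N))) = Add(Mul(-8, N), Mul(8, D)))
Pow(Function('R')(Function('W')(-7), 225), -1) = Pow(Add(Mul(-8, 225), Mul(8, Add(4, -7))), -1) = Pow(Add(-1800, Mul(8, -3)), -1) = Pow(Add(-1800, -24), -1) = Pow(-1824, -1) = Rational(-1, 1824)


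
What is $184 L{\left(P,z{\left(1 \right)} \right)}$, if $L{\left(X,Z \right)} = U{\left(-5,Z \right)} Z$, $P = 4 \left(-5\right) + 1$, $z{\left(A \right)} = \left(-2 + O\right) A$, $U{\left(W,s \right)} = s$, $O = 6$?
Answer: $2944$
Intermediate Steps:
$z{\left(A \right)} = 4 A$ ($z{\left(A \right)} = \left(-2 + 6\right) A = 4 A$)
$P = -19$ ($P = -20 + 1 = -19$)
$L{\left(X,Z \right)} = Z^{2}$ ($L{\left(X,Z \right)} = Z Z = Z^{2}$)
$184 L{\left(P,z{\left(1 \right)} \right)} = 184 \left(4 \cdot 1\right)^{2} = 184 \cdot 4^{2} = 184 \cdot 16 = 2944$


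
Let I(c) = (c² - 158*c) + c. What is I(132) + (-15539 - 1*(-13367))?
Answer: -5472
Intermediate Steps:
I(c) = c² - 157*c
I(132) + (-15539 - 1*(-13367)) = 132*(-157 + 132) + (-15539 - 1*(-13367)) = 132*(-25) + (-15539 + 13367) = -3300 - 2172 = -5472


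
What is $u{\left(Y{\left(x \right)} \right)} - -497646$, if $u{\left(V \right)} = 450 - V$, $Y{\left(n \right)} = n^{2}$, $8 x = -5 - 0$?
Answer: $\frac{31878119}{64} \approx 4.981 \cdot 10^{5}$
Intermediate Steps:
$x = - \frac{5}{8}$ ($x = \frac{-5 - 0}{8} = \frac{-5 + 0}{8} = \frac{1}{8} \left(-5\right) = - \frac{5}{8} \approx -0.625$)
$u{\left(Y{\left(x \right)} \right)} - -497646 = \left(450 - \left(- \frac{5}{8}\right)^{2}\right) - -497646 = \left(450 - \frac{25}{64}\right) + 497646 = \frac{28775}{64} + 497646 = \frac{31878119}{64}$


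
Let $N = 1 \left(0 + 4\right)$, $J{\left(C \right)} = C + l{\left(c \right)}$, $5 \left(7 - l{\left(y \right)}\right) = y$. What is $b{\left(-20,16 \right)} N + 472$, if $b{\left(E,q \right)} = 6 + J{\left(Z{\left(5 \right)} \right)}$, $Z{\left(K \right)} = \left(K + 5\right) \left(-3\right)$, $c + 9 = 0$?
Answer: $\frac{2056}{5} \approx 411.2$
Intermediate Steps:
$c = -9$ ($c = -9 + 0 = -9$)
$l{\left(y \right)} = 7 - \frac{y}{5}$
$Z{\left(K \right)} = -15 - 3 K$ ($Z{\left(K \right)} = \left(5 + K\right) \left(-3\right) = -15 - 3 K$)
$J{\left(C \right)} = \frac{44}{5} + C$ ($J{\left(C \right)} = C + \left(7 - - \frac{9}{5}\right) = C + \left(7 + \frac{9}{5}\right) = C + \frac{44}{5} = \frac{44}{5} + C$)
$N = 4$ ($N = 1 \cdot 4 = 4$)
$b{\left(E,q \right)} = - \frac{76}{5}$ ($b{\left(E,q \right)} = 6 + \left(\frac{44}{5} - 30\right) = 6 - \frac{106}{5} = - \frac{76}{5}$)
$b{\left(-20,16 \right)} N + 472 = \left(- \frac{76}{5}\right) 4 + 472 = - \frac{304}{5} + 472 = \frac{2056}{5}$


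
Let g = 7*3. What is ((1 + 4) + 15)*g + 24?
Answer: 444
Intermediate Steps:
g = 21
((1 + 4) + 15)*g + 24 = ((1 + 4) + 15)*21 + 24 = (5 + 15)*21 + 24 = 20*21 + 24 = 420 + 24 = 444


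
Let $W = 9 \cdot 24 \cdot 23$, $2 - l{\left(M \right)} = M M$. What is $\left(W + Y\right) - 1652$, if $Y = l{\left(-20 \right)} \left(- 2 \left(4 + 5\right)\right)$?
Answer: $10480$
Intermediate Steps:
$l{\left(M \right)} = 2 - M^{2}$ ($l{\left(M \right)} = 2 - M M = 2 - M^{2}$)
$W = 4968$ ($W = 216 \cdot 23 = 4968$)
$Y = 7164$ ($Y = \left(2 - \left(-20\right)^{2}\right) \left(- 2 \left(4 + 5\right)\right) = \left(2 - 400\right) \left(\left(-2\right) 9\right) = \left(2 - 400\right) \left(-18\right) = \left(-398\right) \left(-18\right) = 7164$)
$\left(W + Y\right) - 1652 = \left(4968 + 7164\right) - 1652 = 12132 - 1652 = 10480$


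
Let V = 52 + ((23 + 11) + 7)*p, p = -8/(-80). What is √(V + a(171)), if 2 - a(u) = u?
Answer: I*√11290/10 ≈ 10.625*I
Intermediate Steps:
p = ⅒ (p = -8*(-1/80) = ⅒ ≈ 0.10000)
a(u) = 2 - u
V = 561/10 (V = 52 + ((23 + 11) + 7)*(⅒) = 52 + (34 + 7)*(⅒) = 52 + 41*(⅒) = 52 + 41/10 = 561/10 ≈ 56.100)
√(V + a(171)) = √(561/10 + (2 - 1*171)) = √(561/10 + (2 - 171)) = √(561/10 - 169) = √(-1129/10) = I*√11290/10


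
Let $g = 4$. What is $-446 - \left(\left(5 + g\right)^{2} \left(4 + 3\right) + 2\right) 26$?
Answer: $-15240$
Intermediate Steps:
$-446 - \left(\left(5 + g\right)^{2} \left(4 + 3\right) + 2\right) 26 = -446 - \left(\left(5 + 4\right)^{2} \left(4 + 3\right) + 2\right) 26 = -446 - \left(9^{2} \cdot 7 + 2\right) 26 = -446 - \left(81 \cdot 7 + 2\right) 26 = -446 - \left(567 + 2\right) 26 = -446 - 569 \cdot 26 = -446 - 14794 = -15240$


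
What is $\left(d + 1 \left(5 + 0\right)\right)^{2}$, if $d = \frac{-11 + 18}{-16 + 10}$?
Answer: $\frac{529}{36} \approx 14.694$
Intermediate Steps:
$d = - \frac{7}{6}$ ($d = \frac{7}{-6} = 7 \left(- \frac{1}{6}\right) = - \frac{7}{6} \approx -1.1667$)
$\left(d + 1 \left(5 + 0\right)\right)^{2} = \left(- \frac{7}{6} + 1 \left(5 + 0\right)\right)^{2} = \left(- \frac{7}{6} + 1 \cdot 5\right)^{2} = \left(- \frac{7}{6} + 5\right)^{2} = \left(\frac{23}{6}\right)^{2} = \frac{529}{36}$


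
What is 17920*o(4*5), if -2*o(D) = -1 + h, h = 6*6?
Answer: -313600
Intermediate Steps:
h = 36
o(D) = -35/2 (o(D) = -(-1 + 36)/2 = -½*35 = -35/2)
17920*o(4*5) = 17920*(-35/2) = -313600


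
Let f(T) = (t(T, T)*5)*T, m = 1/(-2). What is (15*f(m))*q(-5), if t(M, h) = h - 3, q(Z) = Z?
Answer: -2625/4 ≈ -656.25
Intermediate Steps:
m = -½ ≈ -0.50000
t(M, h) = -3 + h
f(T) = T*(-15 + 5*T) (f(T) = ((-3 + T)*5)*T = (-15 + 5*T)*T = T*(-15 + 5*T))
(15*f(m))*q(-5) = (15*(5*(-½)*(-3 - ½)))*(-5) = (15*(5*(-½)*(-7/2)))*(-5) = (15*(35/4))*(-5) = (525/4)*(-5) = -2625/4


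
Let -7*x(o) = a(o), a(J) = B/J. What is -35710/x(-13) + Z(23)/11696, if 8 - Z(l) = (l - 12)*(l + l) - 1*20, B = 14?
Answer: -1357408759/5848 ≈ -2.3212e+5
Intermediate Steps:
a(J) = 14/J
x(o) = -2/o
Z(l) = 28 - 2*l*(-12 + l) (Z(l) = 8 - ((l - 12)*(l + l) - 1*20) = 8 - ((-12 + l)*(2*l) - 20) = 8 - (2*l*(-12 + l) - 20) = 8 - (-20 + 2*l*(-12 + l)) = 8 + (20 - 2*l*(-12 + l)) = 28 - 2*l*(-12 + l))
-35710/x(-13) + Z(23)/11696 = -35710/((-2/(-13))) + (28 - 2*23² + 24*23)/11696 = -35710/((-2*(-1/13))) + (28 - 2*529 + 552)*(1/11696) = -35710/2/13 + (28 - 1058 + 552)*(1/11696) = -35710*13/2 - 478*1/11696 = -232115 - 239/5848 = -1357408759/5848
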